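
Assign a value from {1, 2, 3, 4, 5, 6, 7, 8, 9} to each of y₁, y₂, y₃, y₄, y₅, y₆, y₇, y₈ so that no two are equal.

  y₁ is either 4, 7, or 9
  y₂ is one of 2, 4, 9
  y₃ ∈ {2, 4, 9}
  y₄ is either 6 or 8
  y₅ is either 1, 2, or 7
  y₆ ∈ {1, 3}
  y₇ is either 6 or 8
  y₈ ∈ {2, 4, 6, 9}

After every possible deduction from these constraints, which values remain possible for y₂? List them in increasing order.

Among the 8 variables, 3 fits only y₆ (and all 8 values in {1, 2, 3, 4, 6, 7, 8, 9} must be used), so y₆ = 3.
The 7 still-open variables together cover exactly {1, 2, 4, 6, 7, 8, 9} — 7 values for 7 variables — and 1 appears only in y₅'s list, so y₅ = 1.
Among the 6 still-open variables, 7 fits only y₁ (and all 6 values in {2, 4, 6, 7, 8, 9} must be used), so y₁ = 7.
The 2 variables y₄ and y₇ are confined to {6, 8}, which locks those values in; drop them from y₈.
No further eliminations apply; y₂ can still be any of 2, 4, 9.

2, 4, 9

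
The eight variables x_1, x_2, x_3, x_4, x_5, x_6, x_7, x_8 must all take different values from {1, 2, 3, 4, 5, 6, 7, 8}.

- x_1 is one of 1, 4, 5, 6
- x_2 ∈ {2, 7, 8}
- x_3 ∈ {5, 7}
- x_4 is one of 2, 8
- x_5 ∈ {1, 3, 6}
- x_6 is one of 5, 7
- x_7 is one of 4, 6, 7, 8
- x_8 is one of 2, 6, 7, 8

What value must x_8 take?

The 8 variables together cover exactly {1, 2, 3, 4, 5, 6, 7, 8} — 8 values for 8 variables — and 3 appears only in x_5's list, so x_5 = 3.
The 7 still-open variables draw from only 7 values {1, 2, 4, 5, 6, 7, 8}, so each is used; only x_1 can be 1, hence x_1 = 1.
The 6 still-open variables together cover exactly {2, 4, 5, 6, 7, 8} — 6 values for 6 variables — and 4 appears only in x_7's list, so x_7 = 4.
The 5 still-open variables draw from only 5 values {2, 5, 6, 7, 8}, so each is used; only x_8 can be 6, hence x_8 = 6.

6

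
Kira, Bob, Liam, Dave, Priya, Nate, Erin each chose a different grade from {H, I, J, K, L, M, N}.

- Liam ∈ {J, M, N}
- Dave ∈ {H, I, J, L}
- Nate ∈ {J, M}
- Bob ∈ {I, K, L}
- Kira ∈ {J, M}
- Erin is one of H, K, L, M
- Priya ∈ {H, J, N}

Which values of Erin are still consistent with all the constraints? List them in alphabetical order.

Kira and Nate share exactly the 2 values {J, M}; by pigeonhole those values go to them, so strike J, M from Liam, Dave, Priya, Erin.
Liam has just one choice, so Liam = N. Strike N from Priya.
Priya's domain is down to {H}, so Priya = H. Eliminate H elsewhere: Dave, Erin.
No further eliminations apply; Erin can still be any of K, L.

K, L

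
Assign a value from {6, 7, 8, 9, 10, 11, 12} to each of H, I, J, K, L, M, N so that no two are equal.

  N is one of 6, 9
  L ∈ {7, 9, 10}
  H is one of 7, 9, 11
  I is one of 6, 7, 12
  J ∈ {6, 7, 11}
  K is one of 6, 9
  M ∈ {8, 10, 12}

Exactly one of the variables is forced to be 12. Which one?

Among the 7 variables, 8 fits only M (and all 7 values in {6, 7, 8, 9, 10, 11, 12} must be used), so M = 8.
Among the 6 still-open variables, 10 fits only L (and all 6 values in {6, 7, 9, 10, 11, 12} must be used), so L = 10.
The 5 still-open variables draw from only 5 values {6, 7, 9, 11, 12}, so each is used; only I can be 12, hence I = 12.

I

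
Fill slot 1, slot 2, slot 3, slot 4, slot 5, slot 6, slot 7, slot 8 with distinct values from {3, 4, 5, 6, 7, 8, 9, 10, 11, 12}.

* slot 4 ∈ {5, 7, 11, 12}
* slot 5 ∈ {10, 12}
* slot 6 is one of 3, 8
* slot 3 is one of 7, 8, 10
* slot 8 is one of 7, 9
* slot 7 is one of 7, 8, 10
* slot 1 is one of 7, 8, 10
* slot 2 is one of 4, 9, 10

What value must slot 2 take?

4

slot 1, slot 3, slot 7 between them cover only {7, 8, 10} — a naked triple. Remove those values from slot 2, slot 4, slot 5, slot 6, slot 8.
slot 5 has just one choice, so slot 5 = 12. Remove 12 from slot 4.
That leaves slot 6 = 3.
slot 8 must be 9 (only option left). Eliminate 9 elsewhere: slot 2.
So slot 2 = 4.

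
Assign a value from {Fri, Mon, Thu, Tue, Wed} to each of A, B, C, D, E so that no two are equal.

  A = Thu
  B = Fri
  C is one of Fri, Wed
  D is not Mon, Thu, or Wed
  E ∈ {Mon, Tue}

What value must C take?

Wed

A has just one choice, so A = Thu.
B has just one choice, so B = Fri. Remove Fri from C, D.
So C = Wed.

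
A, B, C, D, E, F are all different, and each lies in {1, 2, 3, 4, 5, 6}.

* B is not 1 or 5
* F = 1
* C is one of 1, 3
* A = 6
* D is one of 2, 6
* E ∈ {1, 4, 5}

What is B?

4

A must be 6 (only option left). Strike 6 from B, D.
D must be 2 (only option left). Eliminate 2 elsewhere: B.
That leaves F = 1. Strike 1 from C, E.
C's domain is down to {3}, so C = 3. So B can't be 3.
So B = 4.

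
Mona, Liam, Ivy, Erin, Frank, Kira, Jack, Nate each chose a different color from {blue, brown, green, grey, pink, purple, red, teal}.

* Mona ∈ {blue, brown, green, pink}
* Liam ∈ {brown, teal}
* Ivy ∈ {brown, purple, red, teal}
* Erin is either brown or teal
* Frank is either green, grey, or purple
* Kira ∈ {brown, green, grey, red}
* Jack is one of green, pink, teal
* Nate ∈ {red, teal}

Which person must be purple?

Ivy

The 8 variables together cover exactly {blue, brown, green, grey, pink, purple, red, teal} — 8 values for 8 variables — and blue appears only in Mona's list, so Mona = blue.
Among the 7 still-open variables, pink fits only Jack (and all 7 values in {brown, green, grey, pink, purple, red, teal} must be used), so Jack = pink.
The 2 variables Liam and Erin are confined to {brown, teal}, which locks those values in; drop them from Ivy, Kira, Nate.
Nate's domain is down to {red}, so Nate = red. Remove red from Ivy, Kira.
So purple goes to Ivy.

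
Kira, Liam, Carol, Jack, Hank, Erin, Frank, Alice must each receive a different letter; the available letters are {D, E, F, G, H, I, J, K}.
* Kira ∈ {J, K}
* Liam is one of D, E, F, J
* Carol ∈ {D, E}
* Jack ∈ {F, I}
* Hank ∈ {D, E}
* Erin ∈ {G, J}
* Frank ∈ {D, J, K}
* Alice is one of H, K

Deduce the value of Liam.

F

Among the 8 variables, G fits only Erin (and all 8 values in {D, E, F, G, H, I, J, K} must be used), so Erin = G.
The 7 still-open variables draw from only 7 values {D, E, F, H, I, J, K}, so each is used; only Alice can be H, hence Alice = H.
The 6 still-open variables together cover exactly {D, E, F, I, J, K} — 6 values for 6 variables — and I appears only in Jack's list, so Jack = I.
The 5 still-open variables draw from only 5 values {D, E, F, J, K}, so each is used; only Liam can be F, hence Liam = F.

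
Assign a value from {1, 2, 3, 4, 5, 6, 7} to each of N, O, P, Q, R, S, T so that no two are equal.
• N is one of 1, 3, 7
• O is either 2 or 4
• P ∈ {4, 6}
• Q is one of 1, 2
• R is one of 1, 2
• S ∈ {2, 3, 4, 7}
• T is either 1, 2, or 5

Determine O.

4

Among the 7 variables, 5 fits only T (and all 7 values in {1, 2, 3, 4, 5, 6, 7} must be used), so T = 5.
The 6 still-open variables together cover exactly {1, 2, 3, 4, 6, 7} — 6 values for 6 variables — and 6 appears only in P's list, so P = 6.
Q and R between them cover only {1, 2} — a naked pair. Remove those values from N, O, S.
So O = 4.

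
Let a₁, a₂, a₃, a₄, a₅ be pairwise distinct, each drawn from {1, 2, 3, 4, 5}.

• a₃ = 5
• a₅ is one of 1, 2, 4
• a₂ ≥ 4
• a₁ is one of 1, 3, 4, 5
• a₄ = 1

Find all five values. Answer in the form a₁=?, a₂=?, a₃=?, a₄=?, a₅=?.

a₃'s domain is down to {5}, so a₃ = 5. Eliminate 5 elsewhere: a₁, a₂.
a₄ has just one choice, so a₄ = 1. Remove 1 from a₁, a₅.
a₂ must be 4 (only option left). Remove 4 from a₁, a₅.
a₅'s domain is down to {2}, so a₅ = 2.
a₁ has just one choice, so a₁ = 3.

a₁=3, a₂=4, a₃=5, a₄=1, a₅=2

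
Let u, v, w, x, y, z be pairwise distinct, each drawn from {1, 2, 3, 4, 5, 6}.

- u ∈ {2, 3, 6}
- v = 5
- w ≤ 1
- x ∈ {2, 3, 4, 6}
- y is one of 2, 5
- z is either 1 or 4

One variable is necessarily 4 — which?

v must be 5 (only option left). Strike 5 from y.
w has just one choice, so w = 1. So z can't be 1.
So 4 goes to z.

z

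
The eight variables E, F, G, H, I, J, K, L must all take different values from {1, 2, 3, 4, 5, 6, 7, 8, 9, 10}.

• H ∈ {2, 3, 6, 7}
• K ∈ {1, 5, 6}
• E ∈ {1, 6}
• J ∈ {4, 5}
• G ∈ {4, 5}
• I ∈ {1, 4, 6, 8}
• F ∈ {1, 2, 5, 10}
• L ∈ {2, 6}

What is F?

10

The 2 variables G and J are confined to {4, 5}, which locks those values in; drop them from F, I, K.
E and K share exactly the 2 values {1, 6}; by pigeonhole those values go to them, so strike 1, 6 from F, H, I, L.
That leaves I = 8.
That leaves L = 2. Eliminate 2 elsewhere: F, H.
So F = 10.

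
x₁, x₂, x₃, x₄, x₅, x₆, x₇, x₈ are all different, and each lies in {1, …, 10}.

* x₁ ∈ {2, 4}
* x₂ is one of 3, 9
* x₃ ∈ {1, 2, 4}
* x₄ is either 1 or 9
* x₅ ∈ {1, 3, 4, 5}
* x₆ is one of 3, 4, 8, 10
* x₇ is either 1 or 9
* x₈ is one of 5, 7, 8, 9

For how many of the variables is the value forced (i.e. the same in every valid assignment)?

x₄ and x₇ between them cover only {1, 9} — a naked pair. Remove those values from x₂, x₃, x₅, x₈.
x₂ has just one choice, so x₂ = 3. Strike 3 from x₅, x₆.
x₁ and x₃ share exactly the 2 values {2, 4}; by pigeonhole those values go to them, so strike 2, 4 from x₅, x₆.
x₅ has just one choice, so x₅ = 5. Remove 5 from x₈.
Determined: x₂=3, x₅=5. The other variables each still have more than one consistent value. That makes 2.

2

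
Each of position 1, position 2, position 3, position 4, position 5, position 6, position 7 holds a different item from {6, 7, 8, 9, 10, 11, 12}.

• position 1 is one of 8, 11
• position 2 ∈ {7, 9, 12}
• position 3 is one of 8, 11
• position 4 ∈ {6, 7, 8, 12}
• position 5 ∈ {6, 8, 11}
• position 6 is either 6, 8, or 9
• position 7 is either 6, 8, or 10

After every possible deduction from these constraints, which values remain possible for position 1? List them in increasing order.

The 7 variables draw from only 7 values {6, 7, 8, 9, 10, 11, 12}, so each is used; only position 7 can be 10, hence position 7 = 10.
position 1 and position 3 share exactly the 2 values {8, 11}; by pigeonhole those values go to them, so strike 8, 11 from position 4, position 5, position 6.
That leaves position 5 = 6. Eliminate 6 elsewhere: position 4, position 6.
position 6's domain is down to {9}, so position 6 = 9. Eliminate 9 elsewhere: position 2.
No further eliminations apply; position 1 can still be any of 8, 11.

8, 11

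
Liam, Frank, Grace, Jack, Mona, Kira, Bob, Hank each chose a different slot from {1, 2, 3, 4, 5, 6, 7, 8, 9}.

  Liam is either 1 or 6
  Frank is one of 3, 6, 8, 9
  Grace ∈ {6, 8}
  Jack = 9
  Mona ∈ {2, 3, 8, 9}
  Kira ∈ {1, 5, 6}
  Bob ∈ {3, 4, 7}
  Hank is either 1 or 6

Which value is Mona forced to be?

2

Jack's domain is down to {9}, so Jack = 9. Strike 9 from Frank, Mona.
Liam and Hank between them cover only {1, 6} — a naked pair. Remove those values from Frank, Grace, Kira.
Grace's domain is down to {8}, so Grace = 8. Eliminate 8 elsewhere: Frank, Mona.
That leaves Kira = 5.
Frank must be 3 (only option left). Strike 3 from Mona, Bob.
So Mona = 2.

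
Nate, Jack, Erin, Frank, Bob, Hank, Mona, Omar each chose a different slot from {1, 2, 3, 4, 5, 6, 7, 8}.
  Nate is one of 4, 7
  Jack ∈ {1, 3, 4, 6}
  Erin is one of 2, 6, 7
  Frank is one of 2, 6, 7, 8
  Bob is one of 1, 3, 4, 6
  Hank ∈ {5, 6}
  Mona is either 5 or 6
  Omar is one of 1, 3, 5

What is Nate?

7

The 8 variables together cover exactly {1, 2, 3, 4, 5, 6, 7, 8} — 8 values for 8 variables — and 8 appears only in Frank's list, so Frank = 8.
The 7 still-open variables together cover exactly {1, 2, 3, 4, 5, 6, 7} — 7 values for 7 variables — and 2 appears only in Erin's list, so Erin = 2.
Among the 6 still-open variables, 7 fits only Nate (and all 6 values in {1, 3, 4, 5, 6, 7} must be used), so Nate = 7.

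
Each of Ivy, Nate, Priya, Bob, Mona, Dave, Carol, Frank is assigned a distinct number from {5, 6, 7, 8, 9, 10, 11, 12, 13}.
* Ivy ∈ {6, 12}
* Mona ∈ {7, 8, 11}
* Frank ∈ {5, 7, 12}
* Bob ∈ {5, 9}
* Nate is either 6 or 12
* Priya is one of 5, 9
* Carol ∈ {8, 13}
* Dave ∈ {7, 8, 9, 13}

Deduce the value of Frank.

7

The 8 variables draw from only 8 values {5, 6, 7, 8, 9, 11, 12, 13}, so each is used; only Mona can be 11, hence Mona = 11.
The 2 variables Ivy and Nate are confined to {6, 12}, which locks those values in; drop them from Frank.
The 2 variables Priya and Bob are confined to {5, 9}, which locks those values in; drop them from Dave, Frank.
So Frank = 7.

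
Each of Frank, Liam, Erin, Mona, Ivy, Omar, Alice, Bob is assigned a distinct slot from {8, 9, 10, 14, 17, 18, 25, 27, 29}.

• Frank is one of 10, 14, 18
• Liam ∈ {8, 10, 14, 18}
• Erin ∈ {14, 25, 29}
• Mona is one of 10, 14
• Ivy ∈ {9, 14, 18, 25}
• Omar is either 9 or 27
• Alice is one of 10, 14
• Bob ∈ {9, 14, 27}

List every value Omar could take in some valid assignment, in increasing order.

Among the 8 variables, 8 fits only Liam (and all 8 values in {8, 9, 10, 14, 18, 25, 27, 29} must be used), so Liam = 8.
The 7 still-open variables together cover exactly {9, 10, 14, 18, 25, 27, 29} — 7 values for 7 variables — and 29 appears only in Erin's list, so Erin = 29.
The 6 still-open variables together cover exactly {9, 10, 14, 18, 25, 27} — 6 values for 6 variables — and 25 appears only in Ivy's list, so Ivy = 25.
The 5 still-open variables together cover exactly {9, 10, 14, 18, 27} — 5 values for 5 variables — and 18 appears only in Frank's list, so Frank = 18.
The 2 variables Mona and Alice are confined to {10, 14}, which locks those values in; drop them from Bob.
No further eliminations apply; Omar can still be any of 9, 27.

9, 27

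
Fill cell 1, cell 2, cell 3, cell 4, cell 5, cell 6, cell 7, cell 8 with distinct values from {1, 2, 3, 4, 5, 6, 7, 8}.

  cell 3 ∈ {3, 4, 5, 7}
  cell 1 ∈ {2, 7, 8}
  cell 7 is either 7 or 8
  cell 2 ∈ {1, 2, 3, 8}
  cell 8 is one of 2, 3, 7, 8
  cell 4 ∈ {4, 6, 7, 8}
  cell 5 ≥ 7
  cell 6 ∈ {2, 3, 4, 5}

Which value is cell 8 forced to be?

The 8 variables draw from only 8 values {1, 2, 3, 4, 5, 6, 7, 8}, so each is used; only cell 2 can be 1, hence cell 2 = 1.
Among the 7 still-open variables, 6 fits only cell 4 (and all 7 values in {2, 3, 4, 5, 6, 7, 8} must be used), so cell 4 = 6.
The 2 variables cell 5 and cell 7 are confined to {7, 8}, which locks those values in; drop them from cell 1, cell 3, cell 8.
cell 1 must be 2 (only option left). Strike 2 from cell 6, cell 8.
So cell 8 = 3.

3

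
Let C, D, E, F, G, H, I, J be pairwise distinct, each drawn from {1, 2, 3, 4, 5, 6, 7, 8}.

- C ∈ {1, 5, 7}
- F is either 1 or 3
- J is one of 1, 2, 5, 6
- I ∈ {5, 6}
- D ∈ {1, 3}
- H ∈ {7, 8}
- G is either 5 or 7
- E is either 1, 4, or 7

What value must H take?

The 8 variables together cover exactly {1, 2, 3, 4, 5, 6, 7, 8} — 8 values for 8 variables — and 2 appears only in J's list, so J = 2.
Among the 7 still-open variables, 4 fits only E (and all 7 values in {1, 3, 4, 5, 6, 7, 8} must be used), so E = 4.
Among the 6 still-open variables, 6 fits only I (and all 6 values in {1, 3, 5, 6, 7, 8} must be used), so I = 6.
The 5 still-open variables draw from only 5 values {1, 3, 5, 7, 8}, so each is used; only H can be 8, hence H = 8.

8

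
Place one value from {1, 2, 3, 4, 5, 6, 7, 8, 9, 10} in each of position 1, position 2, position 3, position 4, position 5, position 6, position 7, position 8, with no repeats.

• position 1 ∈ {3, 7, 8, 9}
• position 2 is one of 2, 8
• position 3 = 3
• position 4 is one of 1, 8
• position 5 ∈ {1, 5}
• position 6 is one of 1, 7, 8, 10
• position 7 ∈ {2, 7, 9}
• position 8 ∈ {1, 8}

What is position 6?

10

position 3 must be 3 (only option left). So position 1 can't be 3.
The 7 still-open variables together cover exactly {1, 2, 5, 7, 8, 9, 10} — 7 values for 7 variables — and 5 appears only in position 5's list, so position 5 = 5.
The 6 still-open variables draw from only 6 values {1, 2, 7, 8, 9, 10}, so each is used; only position 6 can be 10, hence position 6 = 10.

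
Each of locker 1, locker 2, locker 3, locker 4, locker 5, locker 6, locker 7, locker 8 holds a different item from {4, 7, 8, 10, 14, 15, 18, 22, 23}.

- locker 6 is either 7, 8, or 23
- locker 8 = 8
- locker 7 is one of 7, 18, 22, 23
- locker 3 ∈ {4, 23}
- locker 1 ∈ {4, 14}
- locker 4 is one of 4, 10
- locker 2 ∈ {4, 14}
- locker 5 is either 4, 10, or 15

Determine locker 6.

7

locker 8 has just one choice, so locker 8 = 8. So locker 6 can't be 8.
The 2 variables locker 1 and locker 2 are confined to {4, 14}, which locks those values in; drop them from locker 3, locker 4, locker 5.
locker 3's domain is down to {23}, so locker 3 = 23. Strike 23 from locker 6, locker 7.
So locker 6 = 7.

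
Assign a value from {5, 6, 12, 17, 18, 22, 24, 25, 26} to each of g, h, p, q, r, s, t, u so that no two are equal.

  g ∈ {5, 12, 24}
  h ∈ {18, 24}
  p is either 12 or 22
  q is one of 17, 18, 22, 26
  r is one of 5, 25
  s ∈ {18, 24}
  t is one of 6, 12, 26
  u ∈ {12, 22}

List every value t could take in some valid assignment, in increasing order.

6, 26

h and s share exactly the 2 values {18, 24}; by pigeonhole those values go to them, so strike 18, 24 from g, q.
p and u share exactly the 2 values {12, 22}; by pigeonhole those values go to them, so strike 12, 22 from g, q, t.
g must be 5 (only option left). Strike 5 from r.
r has just one choice, so r = 25.
No further eliminations apply; t can still be any of 6, 26.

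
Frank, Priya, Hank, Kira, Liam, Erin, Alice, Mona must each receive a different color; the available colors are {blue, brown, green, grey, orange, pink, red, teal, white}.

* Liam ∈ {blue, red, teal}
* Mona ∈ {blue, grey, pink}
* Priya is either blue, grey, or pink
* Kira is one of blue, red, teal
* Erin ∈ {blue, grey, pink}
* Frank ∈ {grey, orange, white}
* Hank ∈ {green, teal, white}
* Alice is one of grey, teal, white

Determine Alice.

white

The 8 variables draw from only 8 values {blue, green, grey, orange, pink, red, teal, white}, so each is used; only Hank can be green, hence Hank = green.
The 7 still-open variables together cover exactly {blue, grey, orange, pink, red, teal, white} — 7 values for 7 variables — and orange appears only in Frank's list, so Frank = orange.
The 6 still-open variables together cover exactly {blue, grey, pink, red, teal, white} — 6 values for 6 variables — and white appears only in Alice's list, so Alice = white.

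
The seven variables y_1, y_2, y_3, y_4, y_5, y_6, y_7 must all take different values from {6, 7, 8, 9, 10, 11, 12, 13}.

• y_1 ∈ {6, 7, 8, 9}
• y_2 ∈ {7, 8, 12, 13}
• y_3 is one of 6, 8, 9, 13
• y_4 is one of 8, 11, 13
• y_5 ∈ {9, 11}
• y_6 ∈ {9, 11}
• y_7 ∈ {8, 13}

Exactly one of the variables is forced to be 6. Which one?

The 7 variables together cover exactly {6, 7, 8, 9, 11, 12, 13} — 7 values for 7 variables — and 12 appears only in y_2's list, so y_2 = 12.
The 6 still-open variables draw from only 6 values {6, 7, 8, 9, 11, 13}, so each is used; only y_1 can be 7, hence y_1 = 7.
Among the 5 still-open variables, 6 fits only y_3 (and all 5 values in {6, 8, 9, 11, 13} must be used), so y_3 = 6.

y_3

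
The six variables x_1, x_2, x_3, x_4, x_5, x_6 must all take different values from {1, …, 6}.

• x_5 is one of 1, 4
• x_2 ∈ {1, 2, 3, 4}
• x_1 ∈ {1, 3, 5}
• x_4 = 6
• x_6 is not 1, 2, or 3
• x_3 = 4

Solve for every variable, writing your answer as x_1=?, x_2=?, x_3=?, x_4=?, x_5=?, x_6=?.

x_3 has just one choice, so x_3 = 4. Eliminate 4 elsewhere: x_2, x_5, x_6.
x_4 has just one choice, so x_4 = 6. Eliminate 6 elsewhere: x_6.
x_5 has just one choice, so x_5 = 1. Remove 1 from x_1, x_2.
x_6's domain is down to {5}, so x_6 = 5. Strike 5 from x_1.
That leaves x_1 = 3. Eliminate 3 elsewhere: x_2.
That leaves x_2 = 2.

x_1=3, x_2=2, x_3=4, x_4=6, x_5=1, x_6=5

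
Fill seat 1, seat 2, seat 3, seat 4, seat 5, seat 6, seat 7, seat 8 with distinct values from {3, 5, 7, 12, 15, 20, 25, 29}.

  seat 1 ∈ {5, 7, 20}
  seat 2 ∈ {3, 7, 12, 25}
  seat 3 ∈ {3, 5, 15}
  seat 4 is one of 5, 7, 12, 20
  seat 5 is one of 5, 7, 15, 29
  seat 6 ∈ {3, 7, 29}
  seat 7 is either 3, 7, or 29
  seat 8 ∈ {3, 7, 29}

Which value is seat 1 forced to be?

20

The 8 variables draw from only 8 values {3, 5, 7, 12, 15, 20, 25, 29}, so each is used; only seat 2 can be 25, hence seat 2 = 25.
The 7 still-open variables together cover exactly {3, 5, 7, 12, 15, 20, 29} — 7 values for 7 variables — and 12 appears only in seat 4's list, so seat 4 = 12.
Among the 6 still-open variables, 20 fits only seat 1 (and all 6 values in {3, 5, 7, 15, 20, 29} must be used), so seat 1 = 20.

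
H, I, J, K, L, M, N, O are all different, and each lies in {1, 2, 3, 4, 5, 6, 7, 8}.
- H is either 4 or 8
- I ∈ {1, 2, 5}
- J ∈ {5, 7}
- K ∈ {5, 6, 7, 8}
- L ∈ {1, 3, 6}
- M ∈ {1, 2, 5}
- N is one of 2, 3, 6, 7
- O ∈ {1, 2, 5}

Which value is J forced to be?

7

The 8 variables draw from only 8 values {1, 2, 3, 4, 5, 6, 7, 8}, so each is used; only H can be 4, hence H = 4.
The 7 still-open variables draw from only 7 values {1, 2, 3, 5, 6, 7, 8}, so each is used; only K can be 8, hence K = 8.
I, M, O share exactly the 3 values {1, 2, 5}; by pigeonhole those values go to them, so strike 1, 2, 5 from J, L, N.
So J = 7.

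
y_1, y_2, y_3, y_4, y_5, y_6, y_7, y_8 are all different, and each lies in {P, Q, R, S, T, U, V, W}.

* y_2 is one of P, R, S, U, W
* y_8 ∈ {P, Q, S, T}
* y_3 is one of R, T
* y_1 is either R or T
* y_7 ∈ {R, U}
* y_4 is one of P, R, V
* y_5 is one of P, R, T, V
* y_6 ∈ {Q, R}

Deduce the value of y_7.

The 8 variables draw from only 8 values {P, Q, R, S, T, U, V, W}, so each is used; only y_2 can be W, hence y_2 = W.
The 7 still-open variables together cover exactly {P, Q, R, S, T, U, V} — 7 values for 7 variables — and S appears only in y_8's list, so y_8 = S.
The 6 still-open variables draw from only 6 values {P, Q, R, T, U, V}, so each is used; only y_6 can be Q, hence y_6 = Q.
Among the 5 still-open variables, U fits only y_7 (and all 5 values in {P, R, T, U, V} must be used), so y_7 = U.

U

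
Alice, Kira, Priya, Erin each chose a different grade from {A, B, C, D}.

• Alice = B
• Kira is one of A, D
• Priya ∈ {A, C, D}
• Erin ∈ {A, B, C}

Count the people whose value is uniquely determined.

1

Alice must be B (only option left). So Erin can't be B.
Determined: Alice=B. The other people each still have more than one consistent value. That makes 1.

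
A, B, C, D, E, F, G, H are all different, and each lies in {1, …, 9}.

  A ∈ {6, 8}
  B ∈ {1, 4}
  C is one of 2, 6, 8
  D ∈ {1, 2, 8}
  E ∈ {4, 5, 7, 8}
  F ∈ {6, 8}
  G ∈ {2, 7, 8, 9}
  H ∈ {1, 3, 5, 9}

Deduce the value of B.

A and F share exactly the 2 values {6, 8}; by pigeonhole those values go to them, so strike 6, 8 from C, D, E, G.
C must be 2 (only option left). Strike 2 from D, G.
That leaves D = 1. Remove 1 from B, H.
So B = 4.

4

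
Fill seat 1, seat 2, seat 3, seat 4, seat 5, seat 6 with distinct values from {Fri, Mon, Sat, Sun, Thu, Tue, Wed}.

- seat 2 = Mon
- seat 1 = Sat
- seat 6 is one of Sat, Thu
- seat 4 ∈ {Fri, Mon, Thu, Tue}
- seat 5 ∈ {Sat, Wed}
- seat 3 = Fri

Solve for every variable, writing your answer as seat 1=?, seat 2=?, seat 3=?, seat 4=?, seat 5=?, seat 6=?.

seat 1=Sat, seat 2=Mon, seat 3=Fri, seat 4=Tue, seat 5=Wed, seat 6=Thu

seat 1 must be Sat (only option left). Eliminate Sat elsewhere: seat 5, seat 6.
seat 2 must be Mon (only option left). Eliminate Mon elsewhere: seat 4.
seat 3's domain is down to {Fri}, so seat 3 = Fri. Strike Fri from seat 4.
seat 5's domain is down to {Wed}, so seat 5 = Wed.
seat 6 must be Thu (only option left). Remove Thu from seat 4.
That leaves seat 4 = Tue.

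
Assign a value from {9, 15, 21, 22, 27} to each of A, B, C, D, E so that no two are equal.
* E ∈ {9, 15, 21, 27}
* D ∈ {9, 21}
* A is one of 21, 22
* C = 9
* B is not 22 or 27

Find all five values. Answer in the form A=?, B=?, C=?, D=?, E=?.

C must be 9 (only option left). Eliminate 9 elsewhere: B, D, E.
D has just one choice, so D = 21. Remove 21 from A, B, E.
A's domain is down to {22}, so A = 22.
B has just one choice, so B = 15. So E can't be 15.
That leaves E = 27.

A=22, B=15, C=9, D=21, E=27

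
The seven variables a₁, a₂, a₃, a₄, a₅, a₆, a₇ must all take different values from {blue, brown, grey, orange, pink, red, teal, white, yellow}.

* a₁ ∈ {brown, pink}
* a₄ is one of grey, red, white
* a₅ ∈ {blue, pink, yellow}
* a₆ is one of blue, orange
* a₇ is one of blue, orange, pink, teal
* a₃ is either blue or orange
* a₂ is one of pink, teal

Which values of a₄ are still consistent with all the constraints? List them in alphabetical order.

grey, red, white

a₃ and a₆ between them cover only {blue, orange} — a naked pair. Remove those values from a₅, a₇.
a₂ and a₇ between them cover only {pink, teal} — a naked pair. Remove those values from a₁, a₅.
a₁ has just one choice, so a₁ = brown.
a₅'s domain is down to {yellow}, so a₅ = yellow.
No further eliminations apply; a₄ can still be any of grey, red, white.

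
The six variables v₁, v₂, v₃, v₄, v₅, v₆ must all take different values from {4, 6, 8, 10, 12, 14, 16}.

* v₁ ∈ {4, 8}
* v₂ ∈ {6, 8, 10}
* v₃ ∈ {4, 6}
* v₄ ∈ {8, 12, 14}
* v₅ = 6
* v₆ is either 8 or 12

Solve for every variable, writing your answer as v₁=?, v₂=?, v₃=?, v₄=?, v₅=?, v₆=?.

v₅ must be 6 (only option left). Remove 6 from v₂, v₃.
That leaves v₃ = 4. Strike 4 from v₁.
v₁ has just one choice, so v₁ = 8. Eliminate 8 elsewhere: v₂, v₄, v₆.
v₂ has just one choice, so v₂ = 10.
v₆'s domain is down to {12}, so v₆ = 12. Remove 12 from v₄.
v₄ has just one choice, so v₄ = 14.

v₁=8, v₂=10, v₃=4, v₄=14, v₅=6, v₆=12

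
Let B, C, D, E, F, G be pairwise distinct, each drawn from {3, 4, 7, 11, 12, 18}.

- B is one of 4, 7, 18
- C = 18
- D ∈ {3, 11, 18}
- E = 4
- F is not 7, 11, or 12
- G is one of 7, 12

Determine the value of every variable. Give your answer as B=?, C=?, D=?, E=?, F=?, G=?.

B=7, C=18, D=11, E=4, F=3, G=12

C has just one choice, so C = 18. Eliminate 18 elsewhere: B, D, F.
E must be 4 (only option left). So B, F can't be 4.
F has just one choice, so F = 3. Eliminate 3 elsewhere: D.
That leaves B = 7. Eliminate 7 elsewhere: G.
D must be 11 (only option left).
G has just one choice, so G = 12.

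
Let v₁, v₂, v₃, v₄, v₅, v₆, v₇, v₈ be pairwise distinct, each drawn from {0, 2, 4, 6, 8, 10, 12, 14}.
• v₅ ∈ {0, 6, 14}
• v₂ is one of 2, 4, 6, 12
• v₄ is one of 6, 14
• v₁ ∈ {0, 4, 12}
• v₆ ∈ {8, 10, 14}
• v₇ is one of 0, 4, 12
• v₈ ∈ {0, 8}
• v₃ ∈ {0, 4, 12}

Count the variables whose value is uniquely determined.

Among the 8 variables, 2 fits only v₂ (and all 8 values in {0, 2, 4, 6, 8, 10, 12, 14} must be used), so v₂ = 2.
Among the 7 still-open variables, 10 fits only v₆ (and all 7 values in {0, 4, 6, 8, 10, 12, 14} must be used), so v₆ = 10.
The 6 still-open variables draw from only 6 values {0, 4, 6, 8, 12, 14}, so each is used; only v₈ can be 8, hence v₈ = 8.
v₁, v₃, v₇ share exactly the 3 values {0, 4, 12}; by pigeonhole those values go to them, so strike 0, 4, 12 from v₅.
Determined: v₂=2, v₆=10, v₈=8. The other variables each still have more than one consistent value. That makes 3.

3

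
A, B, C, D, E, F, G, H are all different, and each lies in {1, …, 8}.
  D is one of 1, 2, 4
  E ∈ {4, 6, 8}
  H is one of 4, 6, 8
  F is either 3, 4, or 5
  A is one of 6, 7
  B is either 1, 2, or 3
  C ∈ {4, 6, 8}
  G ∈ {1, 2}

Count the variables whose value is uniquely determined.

3

The 8 variables together cover exactly {1, 2, 3, 4, 5, 6, 7, 8} — 8 values for 8 variables — and 5 appears only in F's list, so F = 5.
Among the 7 still-open variables, 3 fits only B (and all 7 values in {1, 2, 3, 4, 6, 7, 8} must be used), so B = 3.
The 6 still-open variables draw from only 6 values {1, 2, 4, 6, 7, 8}, so each is used; only A can be 7, hence A = 7.
The 3 variables C, E, H are confined to {4, 6, 8}, which locks those values in; drop them from D.
Determined: A=7, B=3, F=5. The other variables each still have more than one consistent value. That makes 3.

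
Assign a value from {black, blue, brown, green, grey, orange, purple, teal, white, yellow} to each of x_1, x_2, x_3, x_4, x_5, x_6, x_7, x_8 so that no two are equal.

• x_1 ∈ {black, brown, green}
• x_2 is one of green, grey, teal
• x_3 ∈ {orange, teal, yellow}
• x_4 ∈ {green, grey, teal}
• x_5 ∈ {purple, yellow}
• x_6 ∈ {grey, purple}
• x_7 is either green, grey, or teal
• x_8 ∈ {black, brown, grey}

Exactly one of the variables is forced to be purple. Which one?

x_6

The 8 variables together cover exactly {black, brown, green, grey, orange, purple, teal, yellow} — 8 values for 8 variables — and orange appears only in x_3's list, so x_3 = orange.
Among the 7 still-open variables, yellow fits only x_5 (and all 7 values in {black, brown, green, grey, purple, teal, yellow} must be used), so x_5 = yellow.
The 6 still-open variables together cover exactly {black, brown, green, grey, purple, teal} — 6 values for 6 variables — and purple appears only in x_6's list, so x_6 = purple.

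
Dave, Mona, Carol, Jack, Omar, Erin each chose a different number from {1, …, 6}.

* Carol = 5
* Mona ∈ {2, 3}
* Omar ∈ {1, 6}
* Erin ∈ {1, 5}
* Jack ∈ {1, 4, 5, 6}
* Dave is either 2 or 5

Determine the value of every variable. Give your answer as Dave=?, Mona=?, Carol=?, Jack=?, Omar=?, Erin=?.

Dave=2, Mona=3, Carol=5, Jack=4, Omar=6, Erin=1

Carol has just one choice, so Carol = 5. Strike 5 from Dave, Jack, Erin.
Erin has just one choice, so Erin = 1. Remove 1 from Jack, Omar.
That leaves Dave = 2. Eliminate 2 elsewhere: Mona.
Mona's domain is down to {3}, so Mona = 3.
Omar must be 6 (only option left). Remove 6 from Jack.
Jack must be 4 (only option left).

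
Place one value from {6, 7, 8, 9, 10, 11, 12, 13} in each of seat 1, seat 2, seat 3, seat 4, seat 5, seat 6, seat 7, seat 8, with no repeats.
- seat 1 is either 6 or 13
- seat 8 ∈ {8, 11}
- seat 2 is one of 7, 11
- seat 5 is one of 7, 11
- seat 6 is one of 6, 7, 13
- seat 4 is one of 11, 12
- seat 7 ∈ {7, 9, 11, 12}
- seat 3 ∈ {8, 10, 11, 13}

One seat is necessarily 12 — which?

Among the 8 variables, 9 fits only seat 7 (and all 8 values in {6, 7, 8, 9, 10, 11, 12, 13} must be used), so seat 7 = 9.
The 7 still-open variables draw from only 7 values {6, 7, 8, 10, 11, 12, 13}, so each is used; only seat 3 can be 10, hence seat 3 = 10.
The 6 still-open variables draw from only 6 values {6, 7, 8, 11, 12, 13}, so each is used; only seat 8 can be 8, hence seat 8 = 8.
The 5 still-open variables draw from only 5 values {6, 7, 11, 12, 13}, so each is used; only seat 4 can be 12, hence seat 4 = 12.

seat 4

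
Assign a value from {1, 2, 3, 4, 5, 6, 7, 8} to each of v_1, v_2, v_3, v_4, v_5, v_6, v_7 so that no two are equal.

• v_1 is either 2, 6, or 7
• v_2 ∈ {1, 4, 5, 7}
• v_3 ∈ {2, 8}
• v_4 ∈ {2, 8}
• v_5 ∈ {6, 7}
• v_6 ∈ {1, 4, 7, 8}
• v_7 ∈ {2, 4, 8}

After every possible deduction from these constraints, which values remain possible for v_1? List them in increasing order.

6, 7

The 7 variables draw from only 7 values {1, 2, 4, 5, 6, 7, 8}, so each is used; only v_2 can be 5, hence v_2 = 5.
The 6 still-open variables draw from only 6 values {1, 2, 4, 6, 7, 8}, so each is used; only v_6 can be 1, hence v_6 = 1.
Among the 5 still-open variables, 4 fits only v_7 (and all 5 values in {2, 4, 6, 7, 8} must be used), so v_7 = 4.
v_3 and v_4 share exactly the 2 values {2, 8}; by pigeonhole those values go to them, so strike 2, 8 from v_1.
No further eliminations apply; v_1 can still be any of 6, 7.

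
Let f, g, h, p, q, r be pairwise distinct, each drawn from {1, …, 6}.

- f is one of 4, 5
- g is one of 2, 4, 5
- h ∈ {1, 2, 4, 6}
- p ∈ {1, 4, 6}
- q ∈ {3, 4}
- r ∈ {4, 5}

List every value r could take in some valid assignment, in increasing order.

Among the 6 variables, 3 fits only q (and all 6 values in {1, 2, 3, 4, 5, 6} must be used), so q = 3.
f and r share exactly the 2 values {4, 5}; by pigeonhole those values go to them, so strike 4, 5 from g, h, p.
That leaves g = 2. Remove 2 from h.
No further eliminations apply; r can still be any of 4, 5.

4, 5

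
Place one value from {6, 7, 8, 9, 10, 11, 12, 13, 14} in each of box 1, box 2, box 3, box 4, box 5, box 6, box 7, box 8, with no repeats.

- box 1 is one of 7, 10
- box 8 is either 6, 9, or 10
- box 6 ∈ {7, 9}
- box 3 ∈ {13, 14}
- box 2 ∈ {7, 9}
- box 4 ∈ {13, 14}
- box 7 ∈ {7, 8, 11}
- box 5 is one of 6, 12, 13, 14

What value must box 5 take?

12

box 2 and box 6 share exactly the 2 values {7, 9}; by pigeonhole those values go to them, so strike 7, 9 from box 1, box 7, box 8.
box 1's domain is down to {10}, so box 1 = 10. Remove 10 from box 8.
box 8 has just one choice, so box 8 = 6. Remove 6 from box 5.
box 3 and box 4 between them cover only {13, 14} — a naked pair. Remove those values from box 5.
So box 5 = 12.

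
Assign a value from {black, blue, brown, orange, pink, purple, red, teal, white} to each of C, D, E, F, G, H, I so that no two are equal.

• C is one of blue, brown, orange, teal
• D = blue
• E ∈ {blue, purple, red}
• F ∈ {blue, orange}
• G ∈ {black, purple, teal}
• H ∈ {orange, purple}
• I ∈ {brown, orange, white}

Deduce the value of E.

red

D must be blue (only option left). Eliminate blue elsewhere: C, E, F.
F has just one choice, so F = orange. So C, H, I can't be orange.
H has just one choice, so H = purple. Remove purple from E, G.
So E = red.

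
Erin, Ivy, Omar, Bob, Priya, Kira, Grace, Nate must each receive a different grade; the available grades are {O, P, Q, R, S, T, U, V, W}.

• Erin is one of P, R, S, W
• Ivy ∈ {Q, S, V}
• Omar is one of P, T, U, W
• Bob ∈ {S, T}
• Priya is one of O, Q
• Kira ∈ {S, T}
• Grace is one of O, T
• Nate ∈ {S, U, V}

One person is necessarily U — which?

Nate

Bob and Kira share exactly the 2 values {S, T}; by pigeonhole those values go to them, so strike S, T from Erin, Ivy, Omar, Grace, Nate.
That leaves Grace = O. Remove O from Priya.
Priya has just one choice, so Priya = Q. Remove Q from Ivy.
Ivy must be V (only option left). Eliminate V elsewhere: Nate.
So U goes to Nate.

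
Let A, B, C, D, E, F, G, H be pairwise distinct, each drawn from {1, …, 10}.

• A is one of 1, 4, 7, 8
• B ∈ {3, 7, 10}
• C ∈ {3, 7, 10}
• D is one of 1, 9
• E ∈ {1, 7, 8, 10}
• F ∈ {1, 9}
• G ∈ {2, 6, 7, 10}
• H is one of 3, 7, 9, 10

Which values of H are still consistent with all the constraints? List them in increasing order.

3, 7, 10

D and F between them cover only {1, 9} — a naked pair. Remove those values from A, E, H.
The 3 variables B, C, H are confined to {3, 7, 10}, which locks those values in; drop them from A, E, G.
That leaves E = 8. Eliminate 8 elsewhere: A.
That leaves A = 4.
No further eliminations apply; H can still be any of 3, 7, 10.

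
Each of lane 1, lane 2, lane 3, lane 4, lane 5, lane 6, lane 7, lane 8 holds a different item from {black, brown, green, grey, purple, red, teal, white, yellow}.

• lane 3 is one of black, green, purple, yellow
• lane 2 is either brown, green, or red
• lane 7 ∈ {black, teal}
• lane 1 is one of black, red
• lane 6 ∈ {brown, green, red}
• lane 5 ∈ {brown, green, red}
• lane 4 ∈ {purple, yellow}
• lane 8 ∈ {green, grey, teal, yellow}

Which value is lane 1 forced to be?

Among the 8 variables, grey fits only lane 8 (and all 8 values in {black, brown, green, grey, purple, red, teal, yellow} must be used), so lane 8 = grey.
The 7 still-open variables together cover exactly {black, brown, green, purple, red, teal, yellow} — 7 values for 7 variables — and teal appears only in lane 7's list, so lane 7 = teal.
The 3 variables lane 2, lane 5, lane 6 are confined to {brown, green, red}, which locks those values in; drop them from lane 1, lane 3.
So lane 1 = black.

black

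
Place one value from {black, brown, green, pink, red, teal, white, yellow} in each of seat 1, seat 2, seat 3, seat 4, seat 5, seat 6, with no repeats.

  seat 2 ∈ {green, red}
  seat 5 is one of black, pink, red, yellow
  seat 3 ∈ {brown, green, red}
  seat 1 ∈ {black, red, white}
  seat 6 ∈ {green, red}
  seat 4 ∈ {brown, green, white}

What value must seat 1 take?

seat 2 and seat 6 share exactly the 2 values {green, red}; by pigeonhole those values go to them, so strike green, red from seat 1, seat 3, seat 4, seat 5.
That leaves seat 3 = brown. So seat 4 can't be brown.
seat 4 has just one choice, so seat 4 = white. Eliminate white elsewhere: seat 1.
So seat 1 = black.

black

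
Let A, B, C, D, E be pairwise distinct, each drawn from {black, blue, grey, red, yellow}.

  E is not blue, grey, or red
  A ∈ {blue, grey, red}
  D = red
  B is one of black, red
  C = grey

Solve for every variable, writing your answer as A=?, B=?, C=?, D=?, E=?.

A=blue, B=black, C=grey, D=red, E=yellow

C's domain is down to {grey}, so C = grey. Eliminate grey elsewhere: A.
D has just one choice, so D = red. Eliminate red elsewhere: A, B.
A has just one choice, so A = blue.
That leaves B = black. Remove black from E.
E must be yellow (only option left).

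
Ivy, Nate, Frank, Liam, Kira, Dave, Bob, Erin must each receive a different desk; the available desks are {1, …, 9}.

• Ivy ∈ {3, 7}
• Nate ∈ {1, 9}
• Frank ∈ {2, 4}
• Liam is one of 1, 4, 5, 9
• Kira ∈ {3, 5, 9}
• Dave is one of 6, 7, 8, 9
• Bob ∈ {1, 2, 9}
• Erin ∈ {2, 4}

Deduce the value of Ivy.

Frank and Erin between them cover only {2, 4} — a naked pair. Remove those values from Liam, Bob.
The 2 variables Nate and Bob are confined to {1, 9}, which locks those values in; drop them from Liam, Kira, Dave.
Liam must be 5 (only option left). Remove 5 from Kira.
That leaves Kira = 3. Remove 3 from Ivy.
So Ivy = 7.

7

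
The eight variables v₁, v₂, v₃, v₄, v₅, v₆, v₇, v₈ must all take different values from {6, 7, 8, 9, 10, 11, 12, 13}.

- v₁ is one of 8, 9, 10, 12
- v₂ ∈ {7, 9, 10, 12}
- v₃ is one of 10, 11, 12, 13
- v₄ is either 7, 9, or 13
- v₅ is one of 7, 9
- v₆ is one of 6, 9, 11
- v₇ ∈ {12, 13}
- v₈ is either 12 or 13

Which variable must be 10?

The 8 variables together cover exactly {6, 7, 8, 9, 10, 11, 12, 13} — 8 values for 8 variables — and 6 appears only in v₆'s list, so v₆ = 6.
The 7 still-open variables draw from only 7 values {7, 8, 9, 10, 11, 12, 13}, so each is used; only v₁ can be 8, hence v₁ = 8.
The 6 still-open variables together cover exactly {7, 9, 10, 11, 12, 13} — 6 values for 6 variables — and 11 appears only in v₃'s list, so v₃ = 11.
Among the 5 still-open variables, 10 fits only v₂ (and all 5 values in {7, 9, 10, 12, 13} must be used), so v₂ = 10.

v₂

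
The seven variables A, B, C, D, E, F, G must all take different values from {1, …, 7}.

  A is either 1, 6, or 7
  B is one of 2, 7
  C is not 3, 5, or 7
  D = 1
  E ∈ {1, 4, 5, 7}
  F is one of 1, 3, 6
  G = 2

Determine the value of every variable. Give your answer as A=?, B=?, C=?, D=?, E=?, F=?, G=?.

D's domain is down to {1}, so D = 1. Remove 1 from A, C, E, F.
G has just one choice, so G = 2. Strike 2 from B, C.
That leaves B = 7. So A, E can't be 7.
That leaves A = 6. Remove 6 from C, F.
C must be 4 (only option left). Strike 4 from E.
E has just one choice, so E = 5.
F must be 3 (only option left).

A=6, B=7, C=4, D=1, E=5, F=3, G=2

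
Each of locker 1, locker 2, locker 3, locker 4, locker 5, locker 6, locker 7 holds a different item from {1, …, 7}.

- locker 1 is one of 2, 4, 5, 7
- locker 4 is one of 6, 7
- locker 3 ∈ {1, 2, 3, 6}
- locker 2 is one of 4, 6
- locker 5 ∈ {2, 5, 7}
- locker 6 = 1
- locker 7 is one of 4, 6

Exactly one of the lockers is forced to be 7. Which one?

locker 6 has just one choice, so locker 6 = 1. Remove 1 from locker 3.
Among the 6 still-open variables, 3 fits only locker 3 (and all 6 values in {2, 3, 4, 5, 6, 7} must be used), so locker 3 = 3.
The 2 variables locker 2 and locker 7 are confined to {4, 6}, which locks those values in; drop them from locker 1, locker 4.
So 7 goes to locker 4.

locker 4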